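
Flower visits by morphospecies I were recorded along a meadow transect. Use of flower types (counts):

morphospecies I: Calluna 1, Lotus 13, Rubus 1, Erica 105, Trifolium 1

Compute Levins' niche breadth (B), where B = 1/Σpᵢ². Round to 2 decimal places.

Proportions for morphospecies I (n=121): 1/121=0.0083, 13/121=0.1074, 1/121=0.0083, 105/121=0.8678, 1/121=0.0083
Σpᵢ² = 0.0083² + 0.1074² + 0.0083² + 0.8678² + 0.0083² = 0.000069 + 0.011535 + 0.000069 + 0.753077 + 0.000069 = 0.764819
B = 1 / 0.764819 = 1.3075

1.31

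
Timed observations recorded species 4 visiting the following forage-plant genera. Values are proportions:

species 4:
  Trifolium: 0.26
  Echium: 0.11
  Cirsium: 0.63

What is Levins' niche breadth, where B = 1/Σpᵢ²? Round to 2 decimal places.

Σpᵢ² = 0.26² + 0.11² + 0.63² = 0.0676 + 0.0121 + 0.3969 = 0.4766
B = 1 / 0.4766 = 2.0982

2.10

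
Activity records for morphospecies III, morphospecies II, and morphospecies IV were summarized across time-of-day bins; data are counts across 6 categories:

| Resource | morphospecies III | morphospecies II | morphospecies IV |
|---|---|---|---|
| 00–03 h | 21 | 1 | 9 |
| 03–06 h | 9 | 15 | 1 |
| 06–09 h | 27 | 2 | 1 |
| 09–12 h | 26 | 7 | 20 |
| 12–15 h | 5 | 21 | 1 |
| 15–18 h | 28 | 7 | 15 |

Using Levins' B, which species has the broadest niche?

Proportions for morphospecies III (n=116): 21/116=0.1810, 9/116=0.0776, 27/116=0.2328, 26/116=0.2241, 5/116=0.0431, 28/116=0.2414
Proportions for morphospecies II (n=53): 1/53=0.0189, 15/53=0.2830, 2/53=0.0377, 7/53=0.1321, 21/53=0.3962, 7/53=0.1321
Proportions for morphospecies IV (n=47): 9/47=0.1915, 1/47=0.0213, 1/47=0.0213, 20/47=0.4255, 1/47=0.0213, 15/47=0.3191
Σp_IIIᵢ² = 0.1810² + 0.0776² + 0.2328² + 0.2241² + 0.0431² + 0.2414² = 0.032761 + 0.006022 + 0.054196 + 0.050221 + 0.001858 + 0.058274 = 0.203332
B_III = 1 / 0.203332 = 4.9181
Σp_IIᵢ² = 0.0189² + 0.2830² + 0.0377² + 0.1321² + 0.3962² + 0.1321² = 0.000357 + 0.080089 + 0.001421 + 0.017450 + 0.156974 + 0.017450 = 0.273741
B_II = 1 / 0.273741 = 3.6531
Σp_IVᵢ² = 0.1915² + 0.0213² + 0.0213² + 0.4255² + 0.0213² + 0.3191² = 0.036672 + 0.000454 + 0.000454 + 0.181050 + 0.000454 + 0.101825 = 0.320909
B_IV = 1 / 0.320909 = 3.1161
Highest B → broadest niche (most generalist): morphospecies III (B = 4.92).

morphospecies III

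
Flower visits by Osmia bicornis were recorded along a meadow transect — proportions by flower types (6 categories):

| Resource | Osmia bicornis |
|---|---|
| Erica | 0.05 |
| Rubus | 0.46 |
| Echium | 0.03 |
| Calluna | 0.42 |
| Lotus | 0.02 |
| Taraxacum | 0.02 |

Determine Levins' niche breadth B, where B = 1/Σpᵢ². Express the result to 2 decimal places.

Σpᵢ² = 0.05² + 0.46² + 0.03² + 0.42² + 0.02² + 0.02² = 0.0025 + 0.2116 + 0.0009 + 0.1764 + 0.0004 + 0.0004 = 0.3922
B = 1 / 0.3922 = 2.5497

2.55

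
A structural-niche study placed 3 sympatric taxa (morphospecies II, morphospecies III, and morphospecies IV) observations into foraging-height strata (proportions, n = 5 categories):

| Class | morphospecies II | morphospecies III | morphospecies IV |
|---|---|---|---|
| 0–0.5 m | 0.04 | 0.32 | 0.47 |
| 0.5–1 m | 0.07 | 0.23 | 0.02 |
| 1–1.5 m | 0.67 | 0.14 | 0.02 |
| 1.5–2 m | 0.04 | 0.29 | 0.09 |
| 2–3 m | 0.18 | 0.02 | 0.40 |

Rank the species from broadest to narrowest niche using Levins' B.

Σp_IIᵢ² = 0.04² + 0.07² + 0.67² + 0.04² + 0.18² = 0.0016 + 0.0049 + 0.4489 + 0.0016 + 0.0324 = 0.4894
B_II = 1 / 0.4894 = 2.0433
Σp_IIIᵢ² = 0.32² + 0.23² + 0.14² + 0.29² + 0.02² = 0.1024 + 0.0529 + 0.0196 + 0.0841 + 0.0004 = 0.2594
B_III = 1 / 0.2594 = 3.8551
Σp_IVᵢ² = 0.47² + 0.02² + 0.02² + 0.09² + 0.40² = 0.2209 + 0.0004 + 0.0004 + 0.0081 + 0.1600 = 0.3898
B_IV = 1 / 0.3898 = 2.5654
Ranking by B (broadest → narrowest): morphospecies III (3.86) > morphospecies IV (2.57) > morphospecies II (2.04)

morphospecies III > morphospecies IV > morphospecies II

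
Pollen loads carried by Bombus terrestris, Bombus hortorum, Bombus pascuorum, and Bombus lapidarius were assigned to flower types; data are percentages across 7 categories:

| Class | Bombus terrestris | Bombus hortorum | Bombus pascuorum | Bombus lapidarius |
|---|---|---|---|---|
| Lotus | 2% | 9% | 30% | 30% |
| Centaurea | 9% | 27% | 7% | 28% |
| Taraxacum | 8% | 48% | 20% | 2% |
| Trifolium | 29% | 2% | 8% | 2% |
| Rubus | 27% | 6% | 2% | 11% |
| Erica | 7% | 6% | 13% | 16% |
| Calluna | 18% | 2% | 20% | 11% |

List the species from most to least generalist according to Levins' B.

Bombus pascuorum > Bombus terrestris > Bombus lapidarius > Bombus hortorum

Convert percentages to proportions (divide by 100).
Σp_terrᵢ² = 0.02² + 0.09² + 0.08² + 0.29² + 0.27² + 0.07² + 0.18² = 0.0004 + 0.0081 + 0.0064 + 0.0841 + 0.0729 + 0.0049 + 0.0324 = 0.2092
B_terr = 1 / 0.2092 = 4.7801
Σp_hortᵢ² = 0.09² + 0.27² + 0.48² + 0.02² + 0.06² + 0.06² + 0.02² = 0.0081 + 0.0729 + 0.2304 + 0.0004 + 0.0036 + 0.0036 + 0.0004 = 0.3194
B_hort = 1 / 0.3194 = 3.1309
Σp_pascᵢ² = 0.30² + 0.07² + 0.20² + 0.08² + 0.02² + 0.13² + 0.20² = 0.0900 + 0.0049 + 0.0400 + 0.0064 + 0.0004 + 0.0169 + 0.0400 = 0.1986
B_pasc = 1 / 0.1986 = 5.0352
Σp_lapiᵢ² = 0.30² + 0.28² + 0.02² + 0.02² + 0.11² + 0.16² + 0.11² = 0.0900 + 0.0784 + 0.0004 + 0.0004 + 0.0121 + 0.0256 + 0.0121 = 0.2190
B_lapi = 1 / 0.2190 = 4.5662
Ranking by B (broadest → narrowest): Bombus pascuorum (5.04) > Bombus terrestris (4.78) > Bombus lapidarius (4.57) > Bombus hortorum (3.13)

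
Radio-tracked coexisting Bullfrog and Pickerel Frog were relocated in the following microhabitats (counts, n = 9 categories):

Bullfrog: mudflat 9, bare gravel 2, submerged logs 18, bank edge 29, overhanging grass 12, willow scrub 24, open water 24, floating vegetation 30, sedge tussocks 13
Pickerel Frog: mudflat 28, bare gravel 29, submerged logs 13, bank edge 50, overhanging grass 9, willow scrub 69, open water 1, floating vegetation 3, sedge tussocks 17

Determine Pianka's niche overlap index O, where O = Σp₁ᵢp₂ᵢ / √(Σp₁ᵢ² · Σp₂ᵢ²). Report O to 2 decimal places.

0.70

Proportions for Bullfrog (n=161): 9/161=0.0559, 2/161=0.0124, 18/161=0.1118, 29/161=0.1801, 12/161=0.0745, 24/161=0.1491, 24/161=0.1491, 30/161=0.1863, 13/161=0.0807
Proportions for Pickerel Frog (n=219): 28/219=0.1279, 29/219=0.1324, 13/219=0.0594, 50/219=0.2283, 9/219=0.0411, 69/219=0.3151, 1/219=0.0046, 3/219=0.0137, 17/219=0.0776
Σ p₁ᵢp₂ᵢ = 0.007150 + 0.001642 + 0.006641 + 0.041117 + 0.003062 + 0.046981 + 0.000686 + 0.002552 + 0.006262 = 0.116093
Σp_1ᵢ² = 0.0559² + 0.0124² + 0.1118² + 0.1801² + 0.0745² + 0.1491² + 0.1491² + 0.1863² + 0.0807² = 0.003125 + 0.000154 + 0.012499 + 0.032436 + 0.005550 + 0.022231 + 0.022231 + 0.034708 + 0.006512 = 0.139446
Σp_2ᵢ² = 0.1279² + 0.1324² + 0.0594² + 0.2283² + 0.0411² + 0.3151² + 0.0046² + 0.0137² + 0.0776² = 0.016358 + 0.017530 + 0.003528 + 0.052121 + 0.001689 + 0.099288 + 0.000021 + 0.000188 + 0.006022 = 0.196745
O = 0.116093 / √(0.139446 × 0.196745) = 0.116093 / 0.1656361 = 0.7009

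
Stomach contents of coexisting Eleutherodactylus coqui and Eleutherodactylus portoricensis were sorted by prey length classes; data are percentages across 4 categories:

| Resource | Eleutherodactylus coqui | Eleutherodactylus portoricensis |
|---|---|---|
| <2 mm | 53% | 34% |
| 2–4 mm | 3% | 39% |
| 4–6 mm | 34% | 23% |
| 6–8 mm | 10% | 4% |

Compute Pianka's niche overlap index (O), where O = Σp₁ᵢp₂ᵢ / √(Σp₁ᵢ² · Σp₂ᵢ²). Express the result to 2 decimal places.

0.76

Convert percentages to proportions (divide by 100).
Σ p₁ᵢp₂ᵢ = 0.1802 + 0.0117 + 0.0782 + 0.0040 = 0.2741
Σp_1ᵢ² = 0.53² + 0.03² + 0.34² + 0.10² = 0.2809 + 0.0009 + 0.1156 + 0.0100 = 0.4074
Σp_2ᵢ² = 0.34² + 0.39² + 0.23² + 0.04² = 0.1156 + 0.1521 + 0.0529 + 0.0016 = 0.3222
O = 0.2741 / √(0.4074 × 0.3222) = 0.2741 / 0.36230 = 0.7566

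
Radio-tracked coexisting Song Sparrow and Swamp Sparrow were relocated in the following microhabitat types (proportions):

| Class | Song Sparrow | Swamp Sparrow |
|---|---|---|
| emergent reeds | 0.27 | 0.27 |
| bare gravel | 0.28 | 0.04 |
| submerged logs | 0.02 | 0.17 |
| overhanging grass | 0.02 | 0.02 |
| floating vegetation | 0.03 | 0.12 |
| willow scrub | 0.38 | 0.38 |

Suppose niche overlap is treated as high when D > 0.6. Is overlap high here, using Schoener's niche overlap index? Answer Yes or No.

Σ|p₁ᵢ − p₂ᵢ| = 0.00 + 0.24 + 0.15 + 0.00 + 0.09 + 0.00 = 0.48
D = 1 − ½ × 0.48 = 1 − 0.240 = 0.7600
D = 0.7600 > 0.6 → Yes.

Yes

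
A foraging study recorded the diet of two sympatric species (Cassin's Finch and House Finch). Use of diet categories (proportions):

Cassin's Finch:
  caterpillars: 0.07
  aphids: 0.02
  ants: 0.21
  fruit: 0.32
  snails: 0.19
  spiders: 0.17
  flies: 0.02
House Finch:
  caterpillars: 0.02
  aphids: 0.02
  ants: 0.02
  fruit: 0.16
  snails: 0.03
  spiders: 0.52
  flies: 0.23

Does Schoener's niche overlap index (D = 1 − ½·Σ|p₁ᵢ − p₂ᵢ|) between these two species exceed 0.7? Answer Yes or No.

Σ|p₁ᵢ − p₂ᵢ| = 0.05 + 0.00 + 0.19 + 0.16 + 0.16 + 0.35 + 0.21 = 1.12
D = 1 − ½ × 1.12 = 1 − 0.560 = 0.4400
D = 0.4400 < 0.7 → No.

No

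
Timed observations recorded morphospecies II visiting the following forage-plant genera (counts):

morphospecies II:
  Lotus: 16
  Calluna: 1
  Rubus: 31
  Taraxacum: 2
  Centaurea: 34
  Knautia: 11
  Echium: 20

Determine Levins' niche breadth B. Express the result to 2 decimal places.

Proportions for morphospecies II (n=115): 16/115=0.1391, 1/115=0.0087, 31/115=0.2696, 2/115=0.0174, 34/115=0.2957, 11/115=0.0957, 20/115=0.1739
Σpᵢ² = 0.1391² + 0.0087² + 0.2696² + 0.0174² + 0.2957² + 0.0957² + 0.1739² = 0.019349 + 0.000076 + 0.072684 + 0.000303 + 0.087438 + 0.009158 + 0.030241 = 0.219249
B = 1 / 0.219249 = 4.5610

4.56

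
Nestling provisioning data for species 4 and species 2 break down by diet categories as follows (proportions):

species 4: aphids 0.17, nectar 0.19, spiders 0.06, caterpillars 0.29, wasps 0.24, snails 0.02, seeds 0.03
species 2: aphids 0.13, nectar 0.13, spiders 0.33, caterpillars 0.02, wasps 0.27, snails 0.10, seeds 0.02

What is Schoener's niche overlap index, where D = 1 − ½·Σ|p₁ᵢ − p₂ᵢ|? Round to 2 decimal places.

Σ|p₁ᵢ − p₂ᵢ| = 0.04 + 0.06 + 0.27 + 0.27 + 0.03 + 0.08 + 0.01 = 0.76
D = 1 − ½ × 0.76 = 1 − 0.380 = 0.6200

0.62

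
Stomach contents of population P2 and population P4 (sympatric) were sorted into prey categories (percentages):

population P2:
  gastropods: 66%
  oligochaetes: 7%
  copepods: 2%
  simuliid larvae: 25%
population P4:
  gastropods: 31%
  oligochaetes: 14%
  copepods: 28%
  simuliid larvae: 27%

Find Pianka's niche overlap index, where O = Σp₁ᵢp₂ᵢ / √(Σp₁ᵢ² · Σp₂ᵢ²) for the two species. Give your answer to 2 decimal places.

0.78

Convert percentages to proportions (divide by 100).
Σ p₁ᵢp₂ᵢ = 0.2046 + 0.0098 + 0.0056 + 0.0675 = 0.2875
Σp_1ᵢ² = 0.66² + 0.07² + 0.02² + 0.25² = 0.4356 + 0.0049 + 0.0004 + 0.0625 = 0.5034
Σp_2ᵢ² = 0.31² + 0.14² + 0.28² + 0.27² = 0.0961 + 0.0196 + 0.0784 + 0.0729 = 0.2670
O = 0.2875 / √(0.5034 × 0.2670) = 0.2875 / 0.36662 = 0.7842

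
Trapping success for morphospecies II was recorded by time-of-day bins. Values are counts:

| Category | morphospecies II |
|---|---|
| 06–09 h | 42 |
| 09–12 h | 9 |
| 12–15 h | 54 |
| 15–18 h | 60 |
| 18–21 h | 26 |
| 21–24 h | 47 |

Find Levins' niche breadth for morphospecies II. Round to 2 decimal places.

Proportions for morphospecies II (n=238): 42/238=0.1765, 9/238=0.0378, 54/238=0.2269, 60/238=0.2521, 26/238=0.1092, 47/238=0.1975
Σpᵢ² = 0.1765² + 0.0378² + 0.2269² + 0.2521² + 0.1092² + 0.1975² = 0.031152 + 0.001429 + 0.051484 + 0.063554 + 0.011925 + 0.039006 = 0.198550
B = 1 / 0.198550 = 5.0365

5.04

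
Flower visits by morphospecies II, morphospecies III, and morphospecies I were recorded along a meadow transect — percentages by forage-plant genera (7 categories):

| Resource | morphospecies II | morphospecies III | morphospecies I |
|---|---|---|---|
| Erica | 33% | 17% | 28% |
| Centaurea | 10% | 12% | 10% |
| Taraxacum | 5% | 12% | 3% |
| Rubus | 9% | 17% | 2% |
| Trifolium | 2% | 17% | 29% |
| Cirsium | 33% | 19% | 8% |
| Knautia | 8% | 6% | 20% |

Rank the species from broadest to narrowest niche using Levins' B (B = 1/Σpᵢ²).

Convert percentages to proportions (divide by 100).
Σp_IIᵢ² = 0.33² + 0.10² + 0.05² + 0.09² + 0.02² + 0.33² + 0.08² = 0.1089 + 0.0100 + 0.0025 + 0.0081 + 0.0004 + 0.1089 + 0.0064 = 0.2452
B_II = 1 / 0.2452 = 4.0783
Σp_IIIᵢ² = 0.17² + 0.12² + 0.12² + 0.17² + 0.17² + 0.19² + 0.06² = 0.0289 + 0.0144 + 0.0144 + 0.0289 + 0.0289 + 0.0361 + 0.0036 = 0.1552
B_III = 1 / 0.1552 = 6.4433
Σp_Iᵢ² = 0.28² + 0.10² + 0.03² + 0.02² + 0.29² + 0.08² + 0.20² = 0.0784 + 0.0100 + 0.0009 + 0.0004 + 0.0841 + 0.0064 + 0.0400 = 0.2202
B_I = 1 / 0.2202 = 4.5413
Ranking by B (broadest → narrowest): morphospecies III (6.44) > morphospecies I (4.54) > morphospecies II (4.08)

morphospecies III > morphospecies I > morphospecies II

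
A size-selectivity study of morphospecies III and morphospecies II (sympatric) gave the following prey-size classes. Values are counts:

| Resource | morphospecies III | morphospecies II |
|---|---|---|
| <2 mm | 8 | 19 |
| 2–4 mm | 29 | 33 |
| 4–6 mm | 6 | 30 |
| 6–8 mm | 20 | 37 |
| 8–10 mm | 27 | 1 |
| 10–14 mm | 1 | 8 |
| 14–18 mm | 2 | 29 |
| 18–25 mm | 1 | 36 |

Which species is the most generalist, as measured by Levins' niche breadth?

morphospecies II

Proportions for morphospecies III (n=94): 8/94=0.0851, 29/94=0.3085, 6/94=0.0638, 20/94=0.2128, 27/94=0.2872, 1/94=0.0106, 2/94=0.0213, 1/94=0.0106
Proportions for morphospecies II (n=193): 19/193=0.0984, 33/193=0.1710, 30/193=0.1554, 37/193=0.1917, 1/193=0.0052, 8/193=0.0415, 29/193=0.1503, 36/193=0.1865
Σp_IIIᵢ² = 0.0851² + 0.3085² + 0.0638² + 0.2128² + 0.2872² + 0.0106² + 0.0213² + 0.0106² = 0.007242 + 0.095172 + 0.004070 + 0.045284 + 0.082484 + 0.000112 + 0.000454 + 0.000112 = 0.234930
B_III = 1 / 0.234930 = 4.2566
Σp_IIᵢ² = 0.0984² + 0.1710² + 0.1554² + 0.1917² + 0.0052² + 0.0415² + 0.1503² + 0.1865² = 0.009683 + 0.029241 + 0.024149 + 0.036749 + 0.000027 + 0.001722 + 0.022590 + 0.034782 = 0.158943
B_II = 1 / 0.158943 = 6.2916
Highest B → broadest niche (most generalist): morphospecies II (B = 6.29).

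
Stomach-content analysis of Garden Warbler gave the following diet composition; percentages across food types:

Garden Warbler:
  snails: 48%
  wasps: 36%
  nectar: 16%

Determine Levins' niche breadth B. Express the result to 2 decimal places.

Convert percentages to proportions (divide by 100).
Σpᵢ² = 0.48² + 0.36² + 0.16² = 0.2304 + 0.1296 + 0.0256 = 0.3856
B = 1 / 0.3856 = 2.5934

2.59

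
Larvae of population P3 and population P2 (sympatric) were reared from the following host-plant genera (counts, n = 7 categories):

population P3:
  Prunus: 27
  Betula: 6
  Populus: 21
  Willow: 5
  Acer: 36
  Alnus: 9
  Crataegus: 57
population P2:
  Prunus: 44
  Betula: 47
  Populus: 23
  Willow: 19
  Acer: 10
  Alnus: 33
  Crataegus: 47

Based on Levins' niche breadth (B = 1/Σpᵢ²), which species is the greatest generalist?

Proportions for population P3 (n=161): 27/161=0.1677, 6/161=0.0373, 21/161=0.1304, 5/161=0.0311, 36/161=0.2236, 9/161=0.0559, 57/161=0.3540
Proportions for population P2 (n=223): 44/223=0.1973, 47/223=0.2108, 23/223=0.1031, 19/223=0.0852, 10/223=0.0448, 33/223=0.1480, 47/223=0.2108
Σp_P3ᵢ² = 0.1677² + 0.0373² + 0.1304² + 0.0311² + 0.2236² + 0.0559² + 0.3540² = 0.028123 + 0.001391 + 0.017004 + 0.000967 + 0.049997 + 0.003125 + 0.125316 = 0.225923
B_P3 = 1 / 0.225923 = 4.4263
Σp_P2ᵢ² = 0.1973² + 0.2108² + 0.1031² + 0.0852² + 0.0448² + 0.1480² + 0.2108² = 0.038927 + 0.044437 + 0.010630 + 0.007259 + 0.002007 + 0.021904 + 0.044437 = 0.169601
B_P2 = 1 / 0.169601 = 5.8962
Highest B → broadest niche (most generalist): population P2 (B = 5.90).

population P2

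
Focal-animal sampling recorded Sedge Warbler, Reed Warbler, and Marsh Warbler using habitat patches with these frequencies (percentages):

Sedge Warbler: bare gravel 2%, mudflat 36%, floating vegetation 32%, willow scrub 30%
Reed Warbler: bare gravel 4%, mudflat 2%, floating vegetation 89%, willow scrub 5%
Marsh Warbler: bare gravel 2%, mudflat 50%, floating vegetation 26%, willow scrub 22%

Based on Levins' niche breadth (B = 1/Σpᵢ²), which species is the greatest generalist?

Convert percentages to proportions (divide by 100).
Σp_Sedgᵢ² = 0.02² + 0.36² + 0.32² + 0.30² = 0.0004 + 0.1296 + 0.1024 + 0.0900 = 0.3224
B_Sedg = 1 / 0.3224 = 3.1017
Σp_Reedᵢ² = 0.04² + 0.02² + 0.89² + 0.05² = 0.0016 + 0.0004 + 0.7921 + 0.0025 = 0.7966
B_Reed = 1 / 0.7966 = 1.2553
Σp_Marsᵢ² = 0.02² + 0.50² + 0.26² + 0.22² = 0.0004 + 0.2500 + 0.0676 + 0.0484 = 0.3664
B_Mars = 1 / 0.3664 = 2.7293
Highest B → broadest niche (most generalist): Sedge Warbler (B = 3.10).

Sedge Warbler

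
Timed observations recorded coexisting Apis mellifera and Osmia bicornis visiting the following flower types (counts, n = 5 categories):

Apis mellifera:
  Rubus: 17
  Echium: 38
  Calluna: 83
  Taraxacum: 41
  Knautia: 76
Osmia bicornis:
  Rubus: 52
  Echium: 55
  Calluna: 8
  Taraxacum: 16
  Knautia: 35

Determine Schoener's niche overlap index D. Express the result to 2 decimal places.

0.57

Proportions for Apis mellifera (n=255): 17/255=0.0667, 38/255=0.1490, 83/255=0.3255, 41/255=0.1608, 76/255=0.2980
Proportions for Osmia bicornis (n=166): 52/166=0.3133, 55/166=0.3313, 8/166=0.0482, 16/166=0.0964, 35/166=0.2108
Σ|p₁ᵢ − p₂ᵢ| = 0.2466 + 0.1823 + 0.2773 + 0.0644 + 0.0872 = 0.8578
D = 1 − ½ × 0.8578 = 1 − 0.42890 = 0.57110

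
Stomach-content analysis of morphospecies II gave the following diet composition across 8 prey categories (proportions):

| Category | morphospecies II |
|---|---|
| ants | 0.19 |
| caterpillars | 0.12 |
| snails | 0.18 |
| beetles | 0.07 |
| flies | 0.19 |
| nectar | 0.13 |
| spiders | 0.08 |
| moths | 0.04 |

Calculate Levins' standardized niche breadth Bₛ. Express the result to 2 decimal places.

Σpᵢ² = 0.19² + 0.12² + 0.18² + 0.07² + 0.19² + 0.13² + 0.08² + 0.04² = 0.0361 + 0.0144 + 0.0324 + 0.0049 + 0.0361 + 0.0169 + 0.0064 + 0.0016 = 0.1488
B = 1 / 0.1488 = 6.7204
Bₛ = (B − 1)/(n − 1) = (6.7204 − 1)/(8 − 1) = 5.7204/7 = 0.8172

0.82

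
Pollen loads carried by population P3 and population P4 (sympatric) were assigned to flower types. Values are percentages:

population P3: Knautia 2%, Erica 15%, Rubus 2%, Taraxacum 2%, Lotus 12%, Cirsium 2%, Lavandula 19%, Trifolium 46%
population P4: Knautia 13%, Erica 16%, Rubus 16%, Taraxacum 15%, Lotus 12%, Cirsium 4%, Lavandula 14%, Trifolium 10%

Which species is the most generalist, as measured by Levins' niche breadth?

population P4

Convert percentages to proportions (divide by 100).
Σp_P3ᵢ² = 0.02² + 0.15² + 0.02² + 0.02² + 0.12² + 0.02² + 0.19² + 0.46² = 0.0004 + 0.0225 + 0.0004 + 0.0004 + 0.0144 + 0.0004 + 0.0361 + 0.2116 = 0.2862
B_P3 = 1 / 0.2862 = 3.4941
Σp_P4ᵢ² = 0.13² + 0.16² + 0.16² + 0.15² + 0.12² + 0.04² + 0.14² + 0.10² = 0.0169 + 0.0256 + 0.0256 + 0.0225 + 0.0144 + 0.0016 + 0.0196 + 0.0100 = 0.1362
B_P4 = 1 / 0.1362 = 7.3421
Highest B → broadest niche (most generalist): population P4 (B = 7.34).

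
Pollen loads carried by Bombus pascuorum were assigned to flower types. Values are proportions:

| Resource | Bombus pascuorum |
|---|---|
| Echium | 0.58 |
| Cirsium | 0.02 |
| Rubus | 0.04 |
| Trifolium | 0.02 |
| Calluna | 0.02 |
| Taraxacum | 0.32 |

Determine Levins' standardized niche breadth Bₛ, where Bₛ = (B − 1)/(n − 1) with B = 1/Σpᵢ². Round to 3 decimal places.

0.253

Σpᵢ² = 0.58² + 0.02² + 0.04² + 0.02² + 0.02² + 0.32² = 0.3364 + 0.0004 + 0.0016 + 0.0004 + 0.0004 + 0.1024 = 0.4416
B = 1 / 0.4416 = 2.26449
Bₛ = (B − 1)/(n − 1) = (2.26449 − 1)/(6 − 1) = 1.26449/5 = 0.25290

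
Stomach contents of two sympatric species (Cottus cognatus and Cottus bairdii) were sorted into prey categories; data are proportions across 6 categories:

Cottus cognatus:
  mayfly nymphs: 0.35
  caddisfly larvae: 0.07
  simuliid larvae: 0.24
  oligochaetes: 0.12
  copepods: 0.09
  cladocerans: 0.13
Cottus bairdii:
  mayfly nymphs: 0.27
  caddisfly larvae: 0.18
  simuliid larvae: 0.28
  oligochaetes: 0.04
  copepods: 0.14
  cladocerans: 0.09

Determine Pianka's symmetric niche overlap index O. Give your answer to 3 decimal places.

0.930

Σ p₁ᵢp₂ᵢ = 0.0945 + 0.0126 + 0.0672 + 0.0048 + 0.0126 + 0.0117 = 0.2034
Σp_1ᵢ² = 0.35² + 0.07² + 0.24² + 0.12² + 0.09² + 0.13² = 0.1225 + 0.0049 + 0.0576 + 0.0144 + 0.0081 + 0.0169 = 0.2244
Σp_2ᵢ² = 0.27² + 0.18² + 0.28² + 0.04² + 0.14² + 0.09² = 0.0729 + 0.0324 + 0.0784 + 0.0016 + 0.0196 + 0.0081 = 0.2130
O = 0.2034 / √(0.2244 × 0.2130) = 0.2034 / 0.218626 = 0.93036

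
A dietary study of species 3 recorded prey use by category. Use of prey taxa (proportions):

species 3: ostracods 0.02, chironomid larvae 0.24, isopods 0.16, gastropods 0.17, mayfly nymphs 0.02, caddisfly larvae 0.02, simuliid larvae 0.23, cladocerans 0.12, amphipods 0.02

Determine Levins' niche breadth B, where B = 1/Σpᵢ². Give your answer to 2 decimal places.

Σpᵢ² = 0.02² + 0.24² + 0.16² + 0.17² + 0.02² + 0.02² + 0.23² + 0.12² + 0.02² = 0.0004 + 0.0576 + 0.0256 + 0.0289 + 0.0004 + 0.0004 + 0.0529 + 0.0144 + 0.0004 = 0.1810
B = 1 / 0.1810 = 5.5249

5.52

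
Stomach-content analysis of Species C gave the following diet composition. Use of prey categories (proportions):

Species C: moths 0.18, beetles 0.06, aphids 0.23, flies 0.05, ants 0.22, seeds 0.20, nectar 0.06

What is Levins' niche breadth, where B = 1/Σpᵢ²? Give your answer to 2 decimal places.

Σpᵢ² = 0.18² + 0.06² + 0.23² + 0.05² + 0.22² + 0.20² + 0.06² = 0.0324 + 0.0036 + 0.0529 + 0.0025 + 0.0484 + 0.0400 + 0.0036 = 0.1834
B = 1 / 0.1834 = 5.4526

5.45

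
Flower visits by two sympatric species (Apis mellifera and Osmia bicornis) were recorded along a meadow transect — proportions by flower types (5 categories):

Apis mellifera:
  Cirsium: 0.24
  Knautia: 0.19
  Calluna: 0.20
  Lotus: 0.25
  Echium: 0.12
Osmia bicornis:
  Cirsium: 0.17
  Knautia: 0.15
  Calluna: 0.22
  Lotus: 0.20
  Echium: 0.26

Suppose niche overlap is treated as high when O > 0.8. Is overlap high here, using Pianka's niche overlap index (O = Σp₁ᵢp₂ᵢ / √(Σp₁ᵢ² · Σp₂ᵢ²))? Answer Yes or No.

Yes

Σ p₁ᵢp₂ᵢ = 0.0408 + 0.0285 + 0.0440 + 0.0500 + 0.0312 = 0.1945
Σp_1ᵢ² = 0.24² + 0.19² + 0.20² + 0.25² + 0.12² = 0.0576 + 0.0361 + 0.0400 + 0.0625 + 0.0144 = 0.2106
Σp_2ᵢ² = 0.17² + 0.15² + 0.22² + 0.20² + 0.26² = 0.0289 + 0.0225 + 0.0484 + 0.0400 + 0.0676 = 0.2074
O = 0.1945 / √(0.2106 × 0.2074) = 0.1945 / 0.20899 = 0.9307
O = 0.9307 > 0.8 → Yes.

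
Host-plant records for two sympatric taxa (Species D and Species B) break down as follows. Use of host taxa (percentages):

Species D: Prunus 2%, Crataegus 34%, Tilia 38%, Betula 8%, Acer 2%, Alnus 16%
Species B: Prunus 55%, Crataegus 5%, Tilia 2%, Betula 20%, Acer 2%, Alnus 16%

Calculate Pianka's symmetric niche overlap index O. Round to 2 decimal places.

Convert percentages to proportions (divide by 100).
Σ p₁ᵢp₂ᵢ = 0.0110 + 0.0170 + 0.0076 + 0.0160 + 0.0004 + 0.0256 = 0.0776
Σp_1ᵢ² = 0.02² + 0.34² + 0.38² + 0.08² + 0.02² + 0.16² = 0.0004 + 0.1156 + 0.1444 + 0.0064 + 0.0004 + 0.0256 = 0.2928
Σp_2ᵢ² = 0.55² + 0.05² + 0.02² + 0.20² + 0.02² + 0.16² = 0.3025 + 0.0025 + 0.0004 + 0.0400 + 0.0004 + 0.0256 = 0.3714
O = 0.0776 / √(0.2928 × 0.3714) = 0.0776 / 0.32977 = 0.2353

0.24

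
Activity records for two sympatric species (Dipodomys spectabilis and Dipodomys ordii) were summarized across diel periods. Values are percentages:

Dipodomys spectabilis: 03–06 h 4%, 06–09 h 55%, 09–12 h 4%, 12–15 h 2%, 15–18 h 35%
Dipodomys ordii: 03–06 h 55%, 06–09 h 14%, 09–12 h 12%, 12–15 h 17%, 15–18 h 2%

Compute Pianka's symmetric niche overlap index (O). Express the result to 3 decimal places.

Convert percentages to proportions (divide by 100).
Σ p₁ᵢp₂ᵢ = 0.0220 + 0.0770 + 0.0048 + 0.0034 + 0.0070 = 0.1142
Σp_1ᵢ² = 0.04² + 0.55² + 0.04² + 0.02² + 0.35² = 0.0016 + 0.3025 + 0.0016 + 0.0004 + 0.1225 = 0.4286
Σp_2ᵢ² = 0.55² + 0.14² + 0.12² + 0.17² + 0.02² = 0.3025 + 0.0196 + 0.0144 + 0.0289 + 0.0004 = 0.3658
O = 0.1142 / √(0.4286 × 0.3658) = 0.1142 / 0.395957 = 0.28842

0.288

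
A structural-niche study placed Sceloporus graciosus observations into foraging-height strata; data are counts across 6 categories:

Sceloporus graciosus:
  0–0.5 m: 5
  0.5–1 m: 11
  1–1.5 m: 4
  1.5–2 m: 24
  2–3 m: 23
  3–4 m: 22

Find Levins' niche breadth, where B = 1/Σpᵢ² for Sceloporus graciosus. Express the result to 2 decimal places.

Proportions for Sceloporus graciosus (n=89): 5/89=0.0562, 11/89=0.1236, 4/89=0.0449, 24/89=0.2697, 23/89=0.2584, 22/89=0.2472
Σpᵢ² = 0.0562² + 0.1236² + 0.0449² + 0.2697² + 0.2584² + 0.2472² = 0.003158 + 0.015277 + 0.002016 + 0.072738 + 0.066771 + 0.061108 = 0.221068
B = 1 / 0.221068 = 4.5235

4.52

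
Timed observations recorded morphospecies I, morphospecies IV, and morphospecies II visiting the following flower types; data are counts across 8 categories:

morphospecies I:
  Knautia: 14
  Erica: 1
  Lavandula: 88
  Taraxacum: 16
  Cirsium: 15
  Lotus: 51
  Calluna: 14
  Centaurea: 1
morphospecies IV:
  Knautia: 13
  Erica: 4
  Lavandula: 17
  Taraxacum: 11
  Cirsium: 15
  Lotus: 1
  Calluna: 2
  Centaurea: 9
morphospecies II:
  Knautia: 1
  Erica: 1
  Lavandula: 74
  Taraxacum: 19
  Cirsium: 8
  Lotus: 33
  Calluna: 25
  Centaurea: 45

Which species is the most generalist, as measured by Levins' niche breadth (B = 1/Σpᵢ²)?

Proportions for morphospecies I (n=200): 14/200=0.0700, 1/200=0.0050, 88/200=0.4400, 16/200=0.0800, 15/200=0.0750, 51/200=0.2550, 14/200=0.0700, 1/200=0.0050
Proportions for morphospecies IV (n=72): 13/72=0.1806, 4/72=0.0556, 17/72=0.2361, 11/72=0.1528, 15/72=0.2083, 1/72=0.0139, 2/72=0.0278, 9/72=0.1250
Proportions for morphospecies II (n=206): 1/206=0.0049, 1/206=0.0049, 74/206=0.3592, 19/206=0.0922, 8/206=0.0388, 33/206=0.1602, 25/206=0.1214, 45/206=0.2184
Σp_Iᵢ² = 0.0700² + 0.0050² + 0.4400² + 0.0800² + 0.0750² + 0.2550² + 0.0700² + 0.0050² = 0.004900 + 0.000025 + 0.193600 + 0.006400 + 0.005625 + 0.065025 + 0.004900 + 0.000025 = 0.280500
B_I = 1 / 0.280500 = 3.5651
Σp_IVᵢ² = 0.1806² + 0.0556² + 0.2361² + 0.1528² + 0.2083² + 0.0139² + 0.0278² + 0.1250² = 0.032616 + 0.003091 + 0.055743 + 0.023348 + 0.043389 + 0.000193 + 0.000773 + 0.015625 = 0.174778
B_IV = 1 / 0.174778 = 5.7215
Σp_IIᵢ² = 0.0049² + 0.0049² + 0.3592² + 0.0922² + 0.0388² + 0.1602² + 0.1214² + 0.2184² = 0.000024 + 0.000024 + 0.129025 + 0.008501 + 0.001505 + 0.025664 + 0.014738 + 0.047699 = 0.227180
B_II = 1 / 0.227180 = 4.4018
Highest B → broadest niche (most generalist): morphospecies IV (B = 5.72).

morphospecies IV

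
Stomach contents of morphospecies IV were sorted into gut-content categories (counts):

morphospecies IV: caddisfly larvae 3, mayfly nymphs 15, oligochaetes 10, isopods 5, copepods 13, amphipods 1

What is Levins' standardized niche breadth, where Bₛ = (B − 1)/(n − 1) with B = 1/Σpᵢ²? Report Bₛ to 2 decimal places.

0.64

Proportions for morphospecies IV (n=47): 3/47=0.0638, 15/47=0.3191, 10/47=0.2128, 5/47=0.1064, 13/47=0.2766, 1/47=0.0213
Σpᵢ² = 0.0638² + 0.3191² + 0.2128² + 0.1064² + 0.2766² + 0.0213² = 0.004070 + 0.101825 + 0.045284 + 0.011321 + 0.076508 + 0.000454 = 0.239462
B = 1 / 0.239462 = 4.1760
Bₛ = (B − 1)/(n − 1) = (4.1760 − 1)/(6 − 1) = 3.1760/5 = 0.6352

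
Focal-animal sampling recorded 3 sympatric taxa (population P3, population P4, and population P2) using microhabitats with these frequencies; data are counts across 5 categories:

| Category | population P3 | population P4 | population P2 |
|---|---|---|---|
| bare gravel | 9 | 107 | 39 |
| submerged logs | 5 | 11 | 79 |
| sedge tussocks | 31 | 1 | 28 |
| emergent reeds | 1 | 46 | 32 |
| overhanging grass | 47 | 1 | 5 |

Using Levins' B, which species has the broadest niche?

population P2

Proportions for population P3 (n=93): 9/93=0.0968, 5/93=0.0538, 31/93=0.3333, 1/93=0.0108, 47/93=0.5054
Proportions for population P4 (n=166): 107/166=0.6446, 11/166=0.0663, 1/166=0.0060, 46/166=0.2771, 1/166=0.0060
Proportions for population P2 (n=183): 39/183=0.2131, 79/183=0.4317, 28/183=0.1530, 32/183=0.1749, 5/183=0.0273
Σp_P3ᵢ² = 0.0968² + 0.0538² + 0.3333² + 0.0108² + 0.5054² = 0.009370 + 0.002894 + 0.111089 + 0.000117 + 0.255429 = 0.378899
B_P3 = 1 / 0.378899 = 2.6392
Σp_P4ᵢ² = 0.6446² + 0.0663² + 0.0060² + 0.2771² + 0.0060² = 0.415509 + 0.004396 + 0.000036 + 0.076784 + 0.000036 = 0.496761
B_P4 = 1 / 0.496761 = 2.0130
Σp_P2ᵢ² = 0.2131² + 0.4317² + 0.1530² + 0.1749² + 0.0273² = 0.045412 + 0.186365 + 0.023409 + 0.030590 + 0.000745 = 0.286521
B_P2 = 1 / 0.286521 = 3.4901
Highest B → broadest niche (most generalist): population P2 (B = 3.49).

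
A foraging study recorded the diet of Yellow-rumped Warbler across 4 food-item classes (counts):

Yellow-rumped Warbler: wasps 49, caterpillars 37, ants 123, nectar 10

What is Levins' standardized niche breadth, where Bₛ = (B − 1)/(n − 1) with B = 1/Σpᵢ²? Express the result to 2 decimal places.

0.51

Proportions for Yellow-rumped Warbler (n=219): 49/219=0.2237, 37/219=0.1689, 123/219=0.5616, 10/219=0.0457
Σpᵢ² = 0.2237² + 0.1689² + 0.5616² + 0.0457² = 0.050042 + 0.028527 + 0.315395 + 0.002088 = 0.396052
B = 1 / 0.396052 = 2.5249
Bₛ = (B − 1)/(n − 1) = (2.5249 − 1)/(4 − 1) = 1.5249/3 = 0.5083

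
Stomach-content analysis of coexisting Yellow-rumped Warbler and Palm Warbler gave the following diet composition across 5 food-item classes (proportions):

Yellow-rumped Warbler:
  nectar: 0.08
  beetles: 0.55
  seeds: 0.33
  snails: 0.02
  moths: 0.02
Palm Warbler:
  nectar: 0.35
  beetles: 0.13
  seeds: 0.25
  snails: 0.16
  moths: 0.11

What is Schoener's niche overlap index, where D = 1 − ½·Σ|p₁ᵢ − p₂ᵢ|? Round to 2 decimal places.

0.50

Σ|p₁ᵢ − p₂ᵢ| = 0.27 + 0.42 + 0.08 + 0.14 + 0.09 = 1.00
D = 1 − ½ × 1.00 = 1 − 0.500 = 0.5000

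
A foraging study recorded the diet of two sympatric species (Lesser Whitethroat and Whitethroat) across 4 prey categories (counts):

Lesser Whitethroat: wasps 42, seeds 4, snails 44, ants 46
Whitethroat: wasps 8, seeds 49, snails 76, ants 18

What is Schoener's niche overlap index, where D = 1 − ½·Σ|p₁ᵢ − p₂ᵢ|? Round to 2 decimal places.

0.53

Proportions for Lesser Whitethroat (n=136): 42/136=0.3088, 4/136=0.0294, 44/136=0.3235, 46/136=0.3382
Proportions for Whitethroat (n=151): 8/151=0.0530, 49/151=0.3245, 76/151=0.5033, 18/151=0.1192
Σ|p₁ᵢ − p₂ᵢ| = 0.2558 + 0.2951 + 0.1798 + 0.2190 = 0.9497
D = 1 − ½ × 0.9497 = 1 − 0.47485 = 0.52515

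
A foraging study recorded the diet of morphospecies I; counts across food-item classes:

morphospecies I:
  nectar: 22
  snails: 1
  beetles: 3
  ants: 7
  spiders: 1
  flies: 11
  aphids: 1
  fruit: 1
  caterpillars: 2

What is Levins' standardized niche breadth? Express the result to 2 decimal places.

0.32

Proportions for morphospecies I (n=49): 22/49=0.4490, 1/49=0.0204, 3/49=0.0612, 7/49=0.1429, 1/49=0.0204, 11/49=0.2245, 1/49=0.0204, 1/49=0.0204, 2/49=0.0408
Σpᵢ² = 0.4490² + 0.0204² + 0.0612² + 0.1429² + 0.0204² + 0.2245² + 0.0204² + 0.0204² + 0.0408² = 0.201601 + 0.000416 + 0.003745 + 0.020420 + 0.000416 + 0.050400 + 0.000416 + 0.000416 + 0.001665 = 0.279495
B = 1 / 0.279495 = 3.5779
Bₛ = (B − 1)/(n − 1) = (3.5779 − 1)/(9 − 1) = 2.5779/8 = 0.3222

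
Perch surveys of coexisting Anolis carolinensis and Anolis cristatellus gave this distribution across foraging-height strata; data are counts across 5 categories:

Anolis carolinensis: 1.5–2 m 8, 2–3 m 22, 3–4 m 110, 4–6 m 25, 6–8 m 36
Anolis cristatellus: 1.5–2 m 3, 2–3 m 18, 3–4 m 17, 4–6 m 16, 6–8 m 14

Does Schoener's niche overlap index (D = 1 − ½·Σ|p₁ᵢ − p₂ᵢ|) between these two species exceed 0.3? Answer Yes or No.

Proportions for Anolis carolinensis (n=201): 8/201=0.0398, 22/201=0.1095, 110/201=0.5473, 25/201=0.1244, 36/201=0.1791
Proportions for Anolis cristatellus (n=68): 3/68=0.0441, 18/68=0.2647, 17/68=0.2500, 16/68=0.2353, 14/68=0.2059
Σ|p₁ᵢ − p₂ᵢ| = 0.0043 + 0.1552 + 0.2973 + 0.1109 + 0.0268 = 0.5945
D = 1 − ½ × 0.5945 = 1 − 0.29725 = 0.70275
D = 0.70275 > 0.3 → Yes.

Yes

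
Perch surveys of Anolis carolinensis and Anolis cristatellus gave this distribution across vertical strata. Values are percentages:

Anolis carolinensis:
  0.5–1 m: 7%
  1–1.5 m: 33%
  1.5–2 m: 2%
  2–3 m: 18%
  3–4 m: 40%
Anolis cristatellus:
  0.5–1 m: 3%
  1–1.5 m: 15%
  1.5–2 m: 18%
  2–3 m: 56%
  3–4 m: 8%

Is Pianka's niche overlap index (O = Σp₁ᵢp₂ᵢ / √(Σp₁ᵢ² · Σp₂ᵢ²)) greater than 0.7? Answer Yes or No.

No

Convert percentages to proportions (divide by 100).
Σ p₁ᵢp₂ᵢ = 0.0021 + 0.0495 + 0.0036 + 0.1008 + 0.0320 = 0.1880
Σp_1ᵢ² = 0.07² + 0.33² + 0.02² + 0.18² + 0.40² = 0.0049 + 0.1089 + 0.0004 + 0.0324 + 0.1600 = 0.3066
Σp_2ᵢ² = 0.03² + 0.15² + 0.18² + 0.56² + 0.08² = 0.0009 + 0.0225 + 0.0324 + 0.3136 + 0.0064 = 0.3758
O = 0.1880 / √(0.3066 × 0.3758) = 0.1880 / 0.33944 = 0.5539
O = 0.5539 < 0.7 → No.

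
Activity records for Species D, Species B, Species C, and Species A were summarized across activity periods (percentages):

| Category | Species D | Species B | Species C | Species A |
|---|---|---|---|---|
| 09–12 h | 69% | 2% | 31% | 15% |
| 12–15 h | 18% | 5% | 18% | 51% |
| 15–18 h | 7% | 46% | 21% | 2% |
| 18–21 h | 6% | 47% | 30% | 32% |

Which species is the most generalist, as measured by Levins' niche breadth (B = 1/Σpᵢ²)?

Convert percentages to proportions (divide by 100).
Σp_Dᵢ² = 0.69² + 0.18² + 0.07² + 0.06² = 0.4761 + 0.0324 + 0.0049 + 0.0036 = 0.5170
B_D = 1 / 0.5170 = 1.9342
Σp_Bᵢ² = 0.02² + 0.05² + 0.46² + 0.47² = 0.0004 + 0.0025 + 0.2116 + 0.2209 = 0.4354
B_B = 1 / 0.4354 = 2.2967
Σp_Cᵢ² = 0.31² + 0.18² + 0.21² + 0.30² = 0.0961 + 0.0324 + 0.0441 + 0.0900 = 0.2626
B_C = 1 / 0.2626 = 3.8081
Σp_Aᵢ² = 0.15² + 0.51² + 0.02² + 0.32² = 0.0225 + 0.2601 + 0.0004 + 0.1024 = 0.3854
B_A = 1 / 0.3854 = 2.5947
Highest B → broadest niche (most generalist): Species C (B = 3.81).

Species C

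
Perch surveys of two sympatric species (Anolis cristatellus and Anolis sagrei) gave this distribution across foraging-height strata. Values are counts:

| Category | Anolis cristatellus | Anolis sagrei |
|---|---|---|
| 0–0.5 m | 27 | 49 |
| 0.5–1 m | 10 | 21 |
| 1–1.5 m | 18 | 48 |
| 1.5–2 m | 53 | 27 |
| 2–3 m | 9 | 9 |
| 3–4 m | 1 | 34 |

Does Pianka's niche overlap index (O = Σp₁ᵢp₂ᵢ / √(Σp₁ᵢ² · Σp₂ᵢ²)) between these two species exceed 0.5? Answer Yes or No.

Yes

Proportions for Anolis cristatellus (n=118): 27/118=0.2288, 10/118=0.0847, 18/118=0.1525, 53/118=0.4492, 9/118=0.0763, 1/118=0.0085
Proportions for Anolis sagrei (n=188): 49/188=0.2606, 21/188=0.1117, 48/188=0.2553, 27/188=0.1436, 9/188=0.0479, 34/188=0.1809
Σ p₁ᵢp₂ᵢ = 0.059625 + 0.009461 + 0.038933 + 0.064505 + 0.003655 + 0.001538 = 0.177717
Σp_1ᵢ² = 0.2288² + 0.0847² + 0.1525² + 0.4492² + 0.0763² + 0.0085² = 0.052349 + 0.007174 + 0.023256 + 0.201781 + 0.005822 + 0.000072 = 0.290454
Σp_2ᵢ² = 0.2606² + 0.1117² + 0.2553² + 0.1436² + 0.0479² + 0.1809² = 0.067912 + 0.012477 + 0.065178 + 0.020621 + 0.002294 + 0.032725 = 0.201207
O = 0.177717 / √(0.290454 × 0.201207) = 0.177717 / 0.2417465 = 0.7351
O = 0.7351 > 0.5 → Yes.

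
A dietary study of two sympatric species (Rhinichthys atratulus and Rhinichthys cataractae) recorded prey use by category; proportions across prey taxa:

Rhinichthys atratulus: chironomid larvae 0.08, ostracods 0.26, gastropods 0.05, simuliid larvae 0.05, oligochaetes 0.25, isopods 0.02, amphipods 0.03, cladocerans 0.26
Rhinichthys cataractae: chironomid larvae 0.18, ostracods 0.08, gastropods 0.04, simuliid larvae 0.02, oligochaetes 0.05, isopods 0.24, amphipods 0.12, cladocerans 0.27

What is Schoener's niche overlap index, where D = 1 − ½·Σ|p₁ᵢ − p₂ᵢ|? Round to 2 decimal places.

Σ|p₁ᵢ − p₂ᵢ| = 0.10 + 0.18 + 0.01 + 0.03 + 0.20 + 0.22 + 0.09 + 0.01 = 0.84
D = 1 − ½ × 0.84 = 1 − 0.420 = 0.5800

0.58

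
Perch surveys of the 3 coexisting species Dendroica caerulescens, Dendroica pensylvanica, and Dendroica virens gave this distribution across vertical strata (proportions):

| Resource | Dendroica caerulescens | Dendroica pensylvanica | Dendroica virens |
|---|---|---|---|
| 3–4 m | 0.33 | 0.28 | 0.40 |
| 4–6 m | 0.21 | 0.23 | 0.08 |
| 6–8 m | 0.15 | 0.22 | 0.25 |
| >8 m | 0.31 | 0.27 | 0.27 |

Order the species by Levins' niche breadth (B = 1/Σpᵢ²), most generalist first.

Σp_caerᵢ² = 0.33² + 0.21² + 0.15² + 0.31² = 0.1089 + 0.0441 + 0.0225 + 0.0961 = 0.2716
B_caer = 1 / 0.2716 = 3.6819
Σp_pensᵢ² = 0.28² + 0.23² + 0.22² + 0.27² = 0.0784 + 0.0529 + 0.0484 + 0.0729 = 0.2526
B_pens = 1 / 0.2526 = 3.9588
Σp_vireᵢ² = 0.40² + 0.08² + 0.25² + 0.27² = 0.1600 + 0.0064 + 0.0625 + 0.0729 = 0.3018
B_vire = 1 / 0.3018 = 3.3135
Ranking by B (broadest → narrowest): Dendroica pensylvanica (3.96) > Dendroica caerulescens (3.68) > Dendroica virens (3.31)

Dendroica pensylvanica > Dendroica caerulescens > Dendroica virens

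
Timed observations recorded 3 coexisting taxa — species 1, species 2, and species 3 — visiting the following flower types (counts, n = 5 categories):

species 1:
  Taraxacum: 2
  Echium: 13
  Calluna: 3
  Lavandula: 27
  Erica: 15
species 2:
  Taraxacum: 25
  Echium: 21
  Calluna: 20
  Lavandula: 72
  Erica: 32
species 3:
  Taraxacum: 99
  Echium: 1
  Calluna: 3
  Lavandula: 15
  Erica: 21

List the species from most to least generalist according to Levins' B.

Proportions for species 1 (n=60): 2/60=0.0333, 13/60=0.2167, 3/60=0.0500, 27/60=0.4500, 15/60=0.2500
Proportions for species 2 (n=170): 25/170=0.1471, 21/170=0.1235, 20/170=0.1176, 72/170=0.4235, 32/170=0.1882
Proportions for species 3 (n=139): 99/139=0.7122, 1/139=0.0072, 3/139=0.0216, 15/139=0.1079, 21/139=0.1511
Σp_1ᵢ² = 0.0333² + 0.2167² + 0.0500² + 0.4500² + 0.2500² = 0.001109 + 0.046959 + 0.002500 + 0.202500 + 0.062500 = 0.315568
B_1 = 1 / 0.315568 = 3.1689
Σp_2ᵢ² = 0.1471² + 0.1235² + 0.1176² + 0.4235² + 0.1882² = 0.021638 + 0.015252 + 0.013830 + 0.179352 + 0.035419 = 0.265491
B_2 = 1 / 0.265491 = 3.7666
Σp_3ᵢ² = 0.7122² + 0.0072² + 0.0216² + 0.1079² + 0.1511² = 0.507229 + 0.000052 + 0.000467 + 0.011642 + 0.022831 = 0.542221
B_3 = 1 / 0.542221 = 1.8443
Ranking by B (broadest → narrowest): species 2 (3.77) > species 1 (3.17) > species 3 (1.84)

species 2 > species 1 > species 3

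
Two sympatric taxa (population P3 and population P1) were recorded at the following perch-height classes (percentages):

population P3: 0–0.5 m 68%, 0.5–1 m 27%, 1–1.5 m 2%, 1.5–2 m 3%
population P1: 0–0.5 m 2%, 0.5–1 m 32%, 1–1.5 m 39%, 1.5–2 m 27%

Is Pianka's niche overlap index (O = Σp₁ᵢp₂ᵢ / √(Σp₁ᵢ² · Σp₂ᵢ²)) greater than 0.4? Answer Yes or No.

Convert percentages to proportions (divide by 100).
Σ p₁ᵢp₂ᵢ = 0.0136 + 0.0864 + 0.0078 + 0.0081 = 0.1159
Σp_1ᵢ² = 0.68² + 0.27² + 0.02² + 0.03² = 0.4624 + 0.0729 + 0.0004 + 0.0009 = 0.5366
Σp_2ᵢ² = 0.02² + 0.32² + 0.39² + 0.27² = 0.0004 + 0.1024 + 0.1521 + 0.0729 = 0.3278
O = 0.1159 / √(0.5366 × 0.3278) = 0.1159 / 0.41940 = 0.2763
O = 0.2763 < 0.4 → No.

No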